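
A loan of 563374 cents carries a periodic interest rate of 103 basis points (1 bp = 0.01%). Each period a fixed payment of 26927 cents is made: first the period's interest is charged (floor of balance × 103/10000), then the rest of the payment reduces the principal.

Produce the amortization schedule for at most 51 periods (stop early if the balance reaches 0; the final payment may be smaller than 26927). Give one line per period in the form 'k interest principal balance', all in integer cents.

1. interest=⌊563374·103/10000⌋=5802; principal=26927-5802=21125; balance=563374-21125=542249
2. interest=⌊542249·103/10000⌋=5585; principal=26927-5585=21342; balance=542249-21342=520907
3. interest=⌊520907·103/10000⌋=5365; principal=26927-5365=21562; balance=520907-21562=499345
4. interest=⌊499345·103/10000⌋=5143; principal=26927-5143=21784; balance=499345-21784=477561
5. interest=⌊477561·103/10000⌋=4918; principal=26927-4918=22009; balance=477561-22009=455552
6. interest=⌊455552·103/10000⌋=4692; principal=26927-4692=22235; balance=455552-22235=433317
7. interest=⌊433317·103/10000⌋=4463; principal=26927-4463=22464; balance=433317-22464=410853
8. interest=⌊410853·103/10000⌋=4231; principal=26927-4231=22696; balance=410853-22696=388157
9. interest=⌊388157·103/10000⌋=3998; principal=26927-3998=22929; balance=388157-22929=365228
10. interest=⌊365228·103/10000⌋=3761; principal=26927-3761=23166; balance=365228-23166=342062
11. interest=⌊342062·103/10000⌋=3523; principal=26927-3523=23404; balance=342062-23404=318658
12. interest=⌊318658·103/10000⌋=3282; principal=26927-3282=23645; balance=318658-23645=295013
13. interest=⌊295013·103/10000⌋=3038; principal=26927-3038=23889; balance=295013-23889=271124
14. interest=⌊271124·103/10000⌋=2792; principal=26927-2792=24135; balance=271124-24135=246989
15. interest=⌊246989·103/10000⌋=2543; principal=26927-2543=24384; balance=246989-24384=222605
16. interest=⌊222605·103/10000⌋=2292; principal=26927-2292=24635; balance=222605-24635=197970
17. interest=⌊197970·103/10000⌋=2039; principal=26927-2039=24888; balance=197970-24888=173082
18. interest=⌊173082·103/10000⌋=1782; principal=26927-1782=25145; balance=173082-25145=147937
19. interest=⌊147937·103/10000⌋=1523; principal=26927-1523=25404; balance=147937-25404=122533
20. interest=⌊122533·103/10000⌋=1262; principal=26927-1262=25665; balance=122533-25665=96868
21. interest=⌊96868·103/10000⌋=997; principal=26927-997=25930; balance=96868-25930=70938
22. interest=⌊70938·103/10000⌋=730; principal=26927-730=26197; balance=70938-26197=44741
23. interest=⌊44741·103/10000⌋=460; principal=26927-460=26467; balance=44741-26467=18274
24. interest=⌊18274·103/10000⌋=188; principal=min(26927-188,18274)=18274; balance=18274-18274=0

1 5802 21125 542249
2 5585 21342 520907
3 5365 21562 499345
4 5143 21784 477561
5 4918 22009 455552
6 4692 22235 433317
7 4463 22464 410853
8 4231 22696 388157
9 3998 22929 365228
10 3761 23166 342062
11 3523 23404 318658
12 3282 23645 295013
13 3038 23889 271124
14 2792 24135 246989
15 2543 24384 222605
16 2292 24635 197970
17 2039 24888 173082
18 1782 25145 147937
19 1523 25404 122533
20 1262 25665 96868
21 997 25930 70938
22 730 26197 44741
23 460 26467 18274
24 188 18274 0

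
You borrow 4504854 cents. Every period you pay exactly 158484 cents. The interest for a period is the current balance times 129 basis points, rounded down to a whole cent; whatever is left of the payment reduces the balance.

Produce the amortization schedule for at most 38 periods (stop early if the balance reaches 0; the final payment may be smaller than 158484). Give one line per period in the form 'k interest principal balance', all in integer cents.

1 58112 100372 4404482
2 56817 101667 4302815
3 55506 102978 4199837
4 54177 104307 4095530
5 52832 105652 3989878
6 51469 107015 3882863
7 50088 108396 3774467
8 48690 109794 3664673
9 47274 111210 3553463
10 45839 112645 3440818
11 44386 114098 3326720
12 42914 115570 3211150
13 41423 117061 3094089
14 39913 118571 2975518
15 38384 120100 2855418
16 36834 121650 2733768
17 35265 123219 2610549
18 33676 124808 2485741
19 32066 126418 2359323
20 30435 128049 2231274
21 28783 129701 2101573
22 27110 131374 1970199
23 25415 133069 1837130
24 23698 134786 1702344
25 21960 136524 1565820
26 20199 138285 1427535
27 18415 140069 1287466
28 16608 141876 1145590
29 14778 143706 1001884
30 12924 145560 856324
31 11046 147438 708886
32 9144 149340 559546
33 7218 151266 408280
34 5266 153218 255062
35 3290 155194 99868
36 1288 99868 0

1. interest=⌊4504854·129/10000⌋=58112; principal=158484-58112=100372; balance=4504854-100372=4404482
2. interest=⌊4404482·129/10000⌋=56817; principal=158484-56817=101667; balance=4404482-101667=4302815
3. interest=⌊4302815·129/10000⌋=55506; principal=158484-55506=102978; balance=4302815-102978=4199837
4. interest=⌊4199837·129/10000⌋=54177; principal=158484-54177=104307; balance=4199837-104307=4095530
5. interest=⌊4095530·129/10000⌋=52832; principal=158484-52832=105652; balance=4095530-105652=3989878
6. interest=⌊3989878·129/10000⌋=51469; principal=158484-51469=107015; balance=3989878-107015=3882863
7. interest=⌊3882863·129/10000⌋=50088; principal=158484-50088=108396; balance=3882863-108396=3774467
8. interest=⌊3774467·129/10000⌋=48690; principal=158484-48690=109794; balance=3774467-109794=3664673
9. interest=⌊3664673·129/10000⌋=47274; principal=158484-47274=111210; balance=3664673-111210=3553463
10. interest=⌊3553463·129/10000⌋=45839; principal=158484-45839=112645; balance=3553463-112645=3440818
11. interest=⌊3440818·129/10000⌋=44386; principal=158484-44386=114098; balance=3440818-114098=3326720
12. interest=⌊3326720·129/10000⌋=42914; principal=158484-42914=115570; balance=3326720-115570=3211150
13. interest=⌊3211150·129/10000⌋=41423; principal=158484-41423=117061; balance=3211150-117061=3094089
14. interest=⌊3094089·129/10000⌋=39913; principal=158484-39913=118571; balance=3094089-118571=2975518
15. interest=⌊2975518·129/10000⌋=38384; principal=158484-38384=120100; balance=2975518-120100=2855418
16. interest=⌊2855418·129/10000⌋=36834; principal=158484-36834=121650; balance=2855418-121650=2733768
17. interest=⌊2733768·129/10000⌋=35265; principal=158484-35265=123219; balance=2733768-123219=2610549
18. interest=⌊2610549·129/10000⌋=33676; principal=158484-33676=124808; balance=2610549-124808=2485741
19. interest=⌊2485741·129/10000⌋=32066; principal=158484-32066=126418; balance=2485741-126418=2359323
20. interest=⌊2359323·129/10000⌋=30435; principal=158484-30435=128049; balance=2359323-128049=2231274
21. interest=⌊2231274·129/10000⌋=28783; principal=158484-28783=129701; balance=2231274-129701=2101573
22. interest=⌊2101573·129/10000⌋=27110; principal=158484-27110=131374; balance=2101573-131374=1970199
23. interest=⌊1970199·129/10000⌋=25415; principal=158484-25415=133069; balance=1970199-133069=1837130
24. interest=⌊1837130·129/10000⌋=23698; principal=158484-23698=134786; balance=1837130-134786=1702344
25. interest=⌊1702344·129/10000⌋=21960; principal=158484-21960=136524; balance=1702344-136524=1565820
26. interest=⌊1565820·129/10000⌋=20199; principal=158484-20199=138285; balance=1565820-138285=1427535
27. interest=⌊1427535·129/10000⌋=18415; principal=158484-18415=140069; balance=1427535-140069=1287466
28. interest=⌊1287466·129/10000⌋=16608; principal=158484-16608=141876; balance=1287466-141876=1145590
29. interest=⌊1145590·129/10000⌋=14778; principal=158484-14778=143706; balance=1145590-143706=1001884
30. interest=⌊1001884·129/10000⌋=12924; principal=158484-12924=145560; balance=1001884-145560=856324
31. interest=⌊856324·129/10000⌋=11046; principal=158484-11046=147438; balance=856324-147438=708886
32. interest=⌊708886·129/10000⌋=9144; principal=158484-9144=149340; balance=708886-149340=559546
33. interest=⌊559546·129/10000⌋=7218; principal=158484-7218=151266; balance=559546-151266=408280
34. interest=⌊408280·129/10000⌋=5266; principal=158484-5266=153218; balance=408280-153218=255062
35. interest=⌊255062·129/10000⌋=3290; principal=158484-3290=155194; balance=255062-155194=99868
36. interest=⌊99868·129/10000⌋=1288; principal=min(158484-1288,99868)=99868; balance=99868-99868=0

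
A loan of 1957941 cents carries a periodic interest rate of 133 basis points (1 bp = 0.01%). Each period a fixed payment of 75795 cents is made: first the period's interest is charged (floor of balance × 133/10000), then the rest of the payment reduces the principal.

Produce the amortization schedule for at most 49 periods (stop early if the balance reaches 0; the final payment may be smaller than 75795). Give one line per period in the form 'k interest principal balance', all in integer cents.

1. interest=⌊1957941·133/10000⌋=26040; principal=75795-26040=49755; balance=1957941-49755=1908186
2. interest=⌊1908186·133/10000⌋=25378; principal=75795-25378=50417; balance=1908186-50417=1857769
3. interest=⌊1857769·133/10000⌋=24708; principal=75795-24708=51087; balance=1857769-51087=1806682
4. interest=⌊1806682·133/10000⌋=24028; principal=75795-24028=51767; balance=1806682-51767=1754915
5. interest=⌊1754915·133/10000⌋=23340; principal=75795-23340=52455; balance=1754915-52455=1702460
6. interest=⌊1702460·133/10000⌋=22642; principal=75795-22642=53153; balance=1702460-53153=1649307
7. interest=⌊1649307·133/10000⌋=21935; principal=75795-21935=53860; balance=1649307-53860=1595447
8. interest=⌊1595447·133/10000⌋=21219; principal=75795-21219=54576; balance=1595447-54576=1540871
9. interest=⌊1540871·133/10000⌋=20493; principal=75795-20493=55302; balance=1540871-55302=1485569
10. interest=⌊1485569·133/10000⌋=19758; principal=75795-19758=56037; balance=1485569-56037=1429532
11. interest=⌊1429532·133/10000⌋=19012; principal=75795-19012=56783; balance=1429532-56783=1372749
12. interest=⌊1372749·133/10000⌋=18257; principal=75795-18257=57538; balance=1372749-57538=1315211
13. interest=⌊1315211·133/10000⌋=17492; principal=75795-17492=58303; balance=1315211-58303=1256908
14. interest=⌊1256908·133/10000⌋=16716; principal=75795-16716=59079; balance=1256908-59079=1197829
15. interest=⌊1197829·133/10000⌋=15931; principal=75795-15931=59864; balance=1197829-59864=1137965
16. interest=⌊1137965·133/10000⌋=15134; principal=75795-15134=60661; balance=1137965-60661=1077304
17. interest=⌊1077304·133/10000⌋=14328; principal=75795-14328=61467; balance=1077304-61467=1015837
18. interest=⌊1015837·133/10000⌋=13510; principal=75795-13510=62285; balance=1015837-62285=953552
19. interest=⌊953552·133/10000⌋=12682; principal=75795-12682=63113; balance=953552-63113=890439
20. interest=⌊890439·133/10000⌋=11842; principal=75795-11842=63953; balance=890439-63953=826486
21. interest=⌊826486·133/10000⌋=10992; principal=75795-10992=64803; balance=826486-64803=761683
22. interest=⌊761683·133/10000⌋=10130; principal=75795-10130=65665; balance=761683-65665=696018
23. interest=⌊696018·133/10000⌋=9257; principal=75795-9257=66538; balance=696018-66538=629480
24. interest=⌊629480·133/10000⌋=8372; principal=75795-8372=67423; balance=629480-67423=562057
25. interest=⌊562057·133/10000⌋=7475; principal=75795-7475=68320; balance=562057-68320=493737
26. interest=⌊493737·133/10000⌋=6566; principal=75795-6566=69229; balance=493737-69229=424508
27. interest=⌊424508·133/10000⌋=5645; principal=75795-5645=70150; balance=424508-70150=354358
28. interest=⌊354358·133/10000⌋=4712; principal=75795-4712=71083; balance=354358-71083=283275
29. interest=⌊283275·133/10000⌋=3767; principal=75795-3767=72028; balance=283275-72028=211247
30. interest=⌊211247·133/10000⌋=2809; principal=75795-2809=72986; balance=211247-72986=138261
31. interest=⌊138261·133/10000⌋=1838; principal=75795-1838=73957; balance=138261-73957=64304
32. interest=⌊64304·133/10000⌋=855; principal=min(75795-855,64304)=64304; balance=64304-64304=0

1 26040 49755 1908186
2 25378 50417 1857769
3 24708 51087 1806682
4 24028 51767 1754915
5 23340 52455 1702460
6 22642 53153 1649307
7 21935 53860 1595447
8 21219 54576 1540871
9 20493 55302 1485569
10 19758 56037 1429532
11 19012 56783 1372749
12 18257 57538 1315211
13 17492 58303 1256908
14 16716 59079 1197829
15 15931 59864 1137965
16 15134 60661 1077304
17 14328 61467 1015837
18 13510 62285 953552
19 12682 63113 890439
20 11842 63953 826486
21 10992 64803 761683
22 10130 65665 696018
23 9257 66538 629480
24 8372 67423 562057
25 7475 68320 493737
26 6566 69229 424508
27 5645 70150 354358
28 4712 71083 283275
29 3767 72028 211247
30 2809 72986 138261
31 1838 73957 64304
32 855 64304 0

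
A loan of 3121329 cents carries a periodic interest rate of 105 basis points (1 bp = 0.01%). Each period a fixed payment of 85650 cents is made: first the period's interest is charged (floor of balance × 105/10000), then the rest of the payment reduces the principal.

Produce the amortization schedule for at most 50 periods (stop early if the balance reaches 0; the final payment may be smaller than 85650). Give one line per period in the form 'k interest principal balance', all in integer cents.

1. interest=⌊3121329·105/10000⌋=32773; principal=85650-32773=52877; balance=3121329-52877=3068452
2. interest=⌊3068452·105/10000⌋=32218; principal=85650-32218=53432; balance=3068452-53432=3015020
3. interest=⌊3015020·105/10000⌋=31657; principal=85650-31657=53993; balance=3015020-53993=2961027
4. interest=⌊2961027·105/10000⌋=31090; principal=85650-31090=54560; balance=2961027-54560=2906467
5. interest=⌊2906467·105/10000⌋=30517; principal=85650-30517=55133; balance=2906467-55133=2851334
6. interest=⌊2851334·105/10000⌋=29939; principal=85650-29939=55711; balance=2851334-55711=2795623
7. interest=⌊2795623·105/10000⌋=29354; principal=85650-29354=56296; balance=2795623-56296=2739327
8. interest=⌊2739327·105/10000⌋=28762; principal=85650-28762=56888; balance=2739327-56888=2682439
9. interest=⌊2682439·105/10000⌋=28165; principal=85650-28165=57485; balance=2682439-57485=2624954
10. interest=⌊2624954·105/10000⌋=27562; principal=85650-27562=58088; balance=2624954-58088=2566866
11. interest=⌊2566866·105/10000⌋=26952; principal=85650-26952=58698; balance=2566866-58698=2508168
12. interest=⌊2508168·105/10000⌋=26335; principal=85650-26335=59315; balance=2508168-59315=2448853
13. interest=⌊2448853·105/10000⌋=25712; principal=85650-25712=59938; balance=2448853-59938=2388915
14. interest=⌊2388915·105/10000⌋=25083; principal=85650-25083=60567; balance=2388915-60567=2328348
15. interest=⌊2328348·105/10000⌋=24447; principal=85650-24447=61203; balance=2328348-61203=2267145
16. interest=⌊2267145·105/10000⌋=23805; principal=85650-23805=61845; balance=2267145-61845=2205300
17. interest=⌊2205300·105/10000⌋=23155; principal=85650-23155=62495; balance=2205300-62495=2142805
18. interest=⌊2142805·105/10000⌋=22499; principal=85650-22499=63151; balance=2142805-63151=2079654
19. interest=⌊2079654·105/10000⌋=21836; principal=85650-21836=63814; balance=2079654-63814=2015840
20. interest=⌊2015840·105/10000⌋=21166; principal=85650-21166=64484; balance=2015840-64484=1951356
21. interest=⌊1951356·105/10000⌋=20489; principal=85650-20489=65161; balance=1951356-65161=1886195
22. interest=⌊1886195·105/10000⌋=19805; principal=85650-19805=65845; balance=1886195-65845=1820350
23. interest=⌊1820350·105/10000⌋=19113; principal=85650-19113=66537; balance=1820350-66537=1753813
24. interest=⌊1753813·105/10000⌋=18415; principal=85650-18415=67235; balance=1753813-67235=1686578
25. interest=⌊1686578·105/10000⌋=17709; principal=85650-17709=67941; balance=1686578-67941=1618637
26. interest=⌊1618637·105/10000⌋=16995; principal=85650-16995=68655; balance=1618637-68655=1549982
27. interest=⌊1549982·105/10000⌋=16274; principal=85650-16274=69376; balance=1549982-69376=1480606
28. interest=⌊1480606·105/10000⌋=15546; principal=85650-15546=70104; balance=1480606-70104=1410502
29. interest=⌊1410502·105/10000⌋=14810; principal=85650-14810=70840; balance=1410502-70840=1339662
30. interest=⌊1339662·105/10000⌋=14066; principal=85650-14066=71584; balance=1339662-71584=1268078
31. interest=⌊1268078·105/10000⌋=13314; principal=85650-13314=72336; balance=1268078-72336=1195742
32. interest=⌊1195742·105/10000⌋=12555; principal=85650-12555=73095; balance=1195742-73095=1122647
33. interest=⌊1122647·105/10000⌋=11787; principal=85650-11787=73863; balance=1122647-73863=1048784
34. interest=⌊1048784·105/10000⌋=11012; principal=85650-11012=74638; balance=1048784-74638=974146
35. interest=⌊974146·105/10000⌋=10228; principal=85650-10228=75422; balance=974146-75422=898724
36. interest=⌊898724·105/10000⌋=9436; principal=85650-9436=76214; balance=898724-76214=822510
37. interest=⌊822510·105/10000⌋=8636; principal=85650-8636=77014; balance=822510-77014=745496
38. interest=⌊745496·105/10000⌋=7827; principal=85650-7827=77823; balance=745496-77823=667673
39. interest=⌊667673·105/10000⌋=7010; principal=85650-7010=78640; balance=667673-78640=589033
40. interest=⌊589033·105/10000⌋=6184; principal=85650-6184=79466; balance=589033-79466=509567
41. interest=⌊509567·105/10000⌋=5350; principal=85650-5350=80300; balance=509567-80300=429267
42. interest=⌊429267·105/10000⌋=4507; principal=85650-4507=81143; balance=429267-81143=348124
43. interest=⌊348124·105/10000⌋=3655; principal=85650-3655=81995; balance=348124-81995=266129
44. interest=⌊266129·105/10000⌋=2794; principal=85650-2794=82856; balance=266129-82856=183273
45. interest=⌊183273·105/10000⌋=1924; principal=85650-1924=83726; balance=183273-83726=99547
46. interest=⌊99547·105/10000⌋=1045; principal=85650-1045=84605; balance=99547-84605=14942
47. interest=⌊14942·105/10000⌋=156; principal=min(85650-156,14942)=14942; balance=14942-14942=0

1 32773 52877 3068452
2 32218 53432 3015020
3 31657 53993 2961027
4 31090 54560 2906467
5 30517 55133 2851334
6 29939 55711 2795623
7 29354 56296 2739327
8 28762 56888 2682439
9 28165 57485 2624954
10 27562 58088 2566866
11 26952 58698 2508168
12 26335 59315 2448853
13 25712 59938 2388915
14 25083 60567 2328348
15 24447 61203 2267145
16 23805 61845 2205300
17 23155 62495 2142805
18 22499 63151 2079654
19 21836 63814 2015840
20 21166 64484 1951356
21 20489 65161 1886195
22 19805 65845 1820350
23 19113 66537 1753813
24 18415 67235 1686578
25 17709 67941 1618637
26 16995 68655 1549982
27 16274 69376 1480606
28 15546 70104 1410502
29 14810 70840 1339662
30 14066 71584 1268078
31 13314 72336 1195742
32 12555 73095 1122647
33 11787 73863 1048784
34 11012 74638 974146
35 10228 75422 898724
36 9436 76214 822510
37 8636 77014 745496
38 7827 77823 667673
39 7010 78640 589033
40 6184 79466 509567
41 5350 80300 429267
42 4507 81143 348124
43 3655 81995 266129
44 2794 82856 183273
45 1924 83726 99547
46 1045 84605 14942
47 156 14942 0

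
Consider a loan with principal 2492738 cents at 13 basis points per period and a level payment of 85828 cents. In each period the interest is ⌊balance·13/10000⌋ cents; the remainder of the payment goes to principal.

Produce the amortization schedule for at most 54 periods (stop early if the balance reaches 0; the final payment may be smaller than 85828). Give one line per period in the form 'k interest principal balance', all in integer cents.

1. interest=⌊2492738·13/10000⌋=3240; principal=85828-3240=82588; balance=2492738-82588=2410150
2. interest=⌊2410150·13/10000⌋=3133; principal=85828-3133=82695; balance=2410150-82695=2327455
3. interest=⌊2327455·13/10000⌋=3025; principal=85828-3025=82803; balance=2327455-82803=2244652
4. interest=⌊2244652·13/10000⌋=2918; principal=85828-2918=82910; balance=2244652-82910=2161742
5. interest=⌊2161742·13/10000⌋=2810; principal=85828-2810=83018; balance=2161742-83018=2078724
6. interest=⌊2078724·13/10000⌋=2702; principal=85828-2702=83126; balance=2078724-83126=1995598
7. interest=⌊1995598·13/10000⌋=2594; principal=85828-2594=83234; balance=1995598-83234=1912364
8. interest=⌊1912364·13/10000⌋=2486; principal=85828-2486=83342; balance=1912364-83342=1829022
9. interest=⌊1829022·13/10000⌋=2377; principal=85828-2377=83451; balance=1829022-83451=1745571
10. interest=⌊1745571·13/10000⌋=2269; principal=85828-2269=83559; balance=1745571-83559=1662012
11. interest=⌊1662012·13/10000⌋=2160; principal=85828-2160=83668; balance=1662012-83668=1578344
12. interest=⌊1578344·13/10000⌋=2051; principal=85828-2051=83777; balance=1578344-83777=1494567
13. interest=⌊1494567·13/10000⌋=1942; principal=85828-1942=83886; balance=1494567-83886=1410681
14. interest=⌊1410681·13/10000⌋=1833; principal=85828-1833=83995; balance=1410681-83995=1326686
15. interest=⌊1326686·13/10000⌋=1724; principal=85828-1724=84104; balance=1326686-84104=1242582
16. interest=⌊1242582·13/10000⌋=1615; principal=85828-1615=84213; balance=1242582-84213=1158369
17. interest=⌊1158369·13/10000⌋=1505; principal=85828-1505=84323; balance=1158369-84323=1074046
18. interest=⌊1074046·13/10000⌋=1396; principal=85828-1396=84432; balance=1074046-84432=989614
19. interest=⌊989614·13/10000⌋=1286; principal=85828-1286=84542; balance=989614-84542=905072
20. interest=⌊905072·13/10000⌋=1176; principal=85828-1176=84652; balance=905072-84652=820420
21. interest=⌊820420·13/10000⌋=1066; principal=85828-1066=84762; balance=820420-84762=735658
22. interest=⌊735658·13/10000⌋=956; principal=85828-956=84872; balance=735658-84872=650786
23. interest=⌊650786·13/10000⌋=846; principal=85828-846=84982; balance=650786-84982=565804
24. interest=⌊565804·13/10000⌋=735; principal=85828-735=85093; balance=565804-85093=480711
25. interest=⌊480711·13/10000⌋=624; principal=85828-624=85204; balance=480711-85204=395507
26. interest=⌊395507·13/10000⌋=514; principal=85828-514=85314; balance=395507-85314=310193
27. interest=⌊310193·13/10000⌋=403; principal=85828-403=85425; balance=310193-85425=224768
28. interest=⌊224768·13/10000⌋=292; principal=85828-292=85536; balance=224768-85536=139232
29. interest=⌊139232·13/10000⌋=181; principal=85828-181=85647; balance=139232-85647=53585
30. interest=⌊53585·13/10000⌋=69; principal=min(85828-69,53585)=53585; balance=53585-53585=0

1 3240 82588 2410150
2 3133 82695 2327455
3 3025 82803 2244652
4 2918 82910 2161742
5 2810 83018 2078724
6 2702 83126 1995598
7 2594 83234 1912364
8 2486 83342 1829022
9 2377 83451 1745571
10 2269 83559 1662012
11 2160 83668 1578344
12 2051 83777 1494567
13 1942 83886 1410681
14 1833 83995 1326686
15 1724 84104 1242582
16 1615 84213 1158369
17 1505 84323 1074046
18 1396 84432 989614
19 1286 84542 905072
20 1176 84652 820420
21 1066 84762 735658
22 956 84872 650786
23 846 84982 565804
24 735 85093 480711
25 624 85204 395507
26 514 85314 310193
27 403 85425 224768
28 292 85536 139232
29 181 85647 53585
30 69 53585 0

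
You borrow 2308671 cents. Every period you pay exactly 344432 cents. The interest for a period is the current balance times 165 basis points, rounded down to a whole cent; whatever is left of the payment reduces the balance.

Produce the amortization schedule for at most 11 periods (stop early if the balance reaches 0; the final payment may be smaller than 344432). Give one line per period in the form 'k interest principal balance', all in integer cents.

1. interest=⌊2308671·165/10000⌋=38093; principal=344432-38093=306339; balance=2308671-306339=2002332
2. interest=⌊2002332·165/10000⌋=33038; principal=344432-33038=311394; balance=2002332-311394=1690938
3. interest=⌊1690938·165/10000⌋=27900; principal=344432-27900=316532; balance=1690938-316532=1374406
4. interest=⌊1374406·165/10000⌋=22677; principal=344432-22677=321755; balance=1374406-321755=1052651
5. interest=⌊1052651·165/10000⌋=17368; principal=344432-17368=327064; balance=1052651-327064=725587
6. interest=⌊725587·165/10000⌋=11972; principal=344432-11972=332460; balance=725587-332460=393127
7. interest=⌊393127·165/10000⌋=6486; principal=344432-6486=337946; balance=393127-337946=55181
8. interest=⌊55181·165/10000⌋=910; principal=min(344432-910,55181)=55181; balance=55181-55181=0

1 38093 306339 2002332
2 33038 311394 1690938
3 27900 316532 1374406
4 22677 321755 1052651
5 17368 327064 725587
6 11972 332460 393127
7 6486 337946 55181
8 910 55181 0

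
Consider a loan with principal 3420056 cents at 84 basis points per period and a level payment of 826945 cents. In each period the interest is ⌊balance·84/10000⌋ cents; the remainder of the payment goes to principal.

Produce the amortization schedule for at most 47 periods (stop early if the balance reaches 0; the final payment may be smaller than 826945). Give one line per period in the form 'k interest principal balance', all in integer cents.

1 28728 798217 2621839
2 22023 804922 1816917
3 15262 811683 1005234
4 8443 818502 186732
5 1568 186732 0

1. interest=⌊3420056·84/10000⌋=28728; principal=826945-28728=798217; balance=3420056-798217=2621839
2. interest=⌊2621839·84/10000⌋=22023; principal=826945-22023=804922; balance=2621839-804922=1816917
3. interest=⌊1816917·84/10000⌋=15262; principal=826945-15262=811683; balance=1816917-811683=1005234
4. interest=⌊1005234·84/10000⌋=8443; principal=826945-8443=818502; balance=1005234-818502=186732
5. interest=⌊186732·84/10000⌋=1568; principal=min(826945-1568,186732)=186732; balance=186732-186732=0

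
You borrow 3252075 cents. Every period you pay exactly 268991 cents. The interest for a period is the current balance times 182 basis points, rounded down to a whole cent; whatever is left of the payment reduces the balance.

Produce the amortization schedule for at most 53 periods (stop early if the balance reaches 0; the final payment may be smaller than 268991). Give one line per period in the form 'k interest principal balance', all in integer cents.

1. interest=⌊3252075·182/10000⌋=59187; principal=268991-59187=209804; balance=3252075-209804=3042271
2. interest=⌊3042271·182/10000⌋=55369; principal=268991-55369=213622; balance=3042271-213622=2828649
3. interest=⌊2828649·182/10000⌋=51481; principal=268991-51481=217510; balance=2828649-217510=2611139
4. interest=⌊2611139·182/10000⌋=47522; principal=268991-47522=221469; balance=2611139-221469=2389670
5. interest=⌊2389670·182/10000⌋=43491; principal=268991-43491=225500; balance=2389670-225500=2164170
6. interest=⌊2164170·182/10000⌋=39387; principal=268991-39387=229604; balance=2164170-229604=1934566
7. interest=⌊1934566·182/10000⌋=35209; principal=268991-35209=233782; balance=1934566-233782=1700784
8. interest=⌊1700784·182/10000⌋=30954; principal=268991-30954=238037; balance=1700784-238037=1462747
9. interest=⌊1462747·182/10000⌋=26621; principal=268991-26621=242370; balance=1462747-242370=1220377
10. interest=⌊1220377·182/10000⌋=22210; principal=268991-22210=246781; balance=1220377-246781=973596
11. interest=⌊973596·182/10000⌋=17719; principal=268991-17719=251272; balance=973596-251272=722324
12. interest=⌊722324·182/10000⌋=13146; principal=268991-13146=255845; balance=722324-255845=466479
13. interest=⌊466479·182/10000⌋=8489; principal=268991-8489=260502; balance=466479-260502=205977
14. interest=⌊205977·182/10000⌋=3748; principal=min(268991-3748,205977)=205977; balance=205977-205977=0

1 59187 209804 3042271
2 55369 213622 2828649
3 51481 217510 2611139
4 47522 221469 2389670
5 43491 225500 2164170
6 39387 229604 1934566
7 35209 233782 1700784
8 30954 238037 1462747
9 26621 242370 1220377
10 22210 246781 973596
11 17719 251272 722324
12 13146 255845 466479
13 8489 260502 205977
14 3748 205977 0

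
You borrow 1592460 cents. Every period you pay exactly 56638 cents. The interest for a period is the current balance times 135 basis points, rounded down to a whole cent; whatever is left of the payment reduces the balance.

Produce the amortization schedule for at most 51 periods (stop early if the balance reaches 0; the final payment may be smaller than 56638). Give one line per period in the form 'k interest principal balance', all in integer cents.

1. interest=⌊1592460·135/10000⌋=21498; principal=56638-21498=35140; balance=1592460-35140=1557320
2. interest=⌊1557320·135/10000⌋=21023; principal=56638-21023=35615; balance=1557320-35615=1521705
3. interest=⌊1521705·135/10000⌋=20543; principal=56638-20543=36095; balance=1521705-36095=1485610
4. interest=⌊1485610·135/10000⌋=20055; principal=56638-20055=36583; balance=1485610-36583=1449027
5. interest=⌊1449027·135/10000⌋=19561; principal=56638-19561=37077; balance=1449027-37077=1411950
6. interest=⌊1411950·135/10000⌋=19061; principal=56638-19061=37577; balance=1411950-37577=1374373
7. interest=⌊1374373·135/10000⌋=18554; principal=56638-18554=38084; balance=1374373-38084=1336289
8. interest=⌊1336289·135/10000⌋=18039; principal=56638-18039=38599; balance=1336289-38599=1297690
9. interest=⌊1297690·135/10000⌋=17518; principal=56638-17518=39120; balance=1297690-39120=1258570
10. interest=⌊1258570·135/10000⌋=16990; principal=56638-16990=39648; balance=1258570-39648=1218922
11. interest=⌊1218922·135/10000⌋=16455; principal=56638-16455=40183; balance=1218922-40183=1178739
12. interest=⌊1178739·135/10000⌋=15912; principal=56638-15912=40726; balance=1178739-40726=1138013
13. interest=⌊1138013·135/10000⌋=15363; principal=56638-15363=41275; balance=1138013-41275=1096738
14. interest=⌊1096738·135/10000⌋=14805; principal=56638-14805=41833; balance=1096738-41833=1054905
15. interest=⌊1054905·135/10000⌋=14241; principal=56638-14241=42397; balance=1054905-42397=1012508
16. interest=⌊1012508·135/10000⌋=13668; principal=56638-13668=42970; balance=1012508-42970=969538
17. interest=⌊969538·135/10000⌋=13088; principal=56638-13088=43550; balance=969538-43550=925988
18. interest=⌊925988·135/10000⌋=12500; principal=56638-12500=44138; balance=925988-44138=881850
19. interest=⌊881850·135/10000⌋=11904; principal=56638-11904=44734; balance=881850-44734=837116
20. interest=⌊837116·135/10000⌋=11301; principal=56638-11301=45337; balance=837116-45337=791779
21. interest=⌊791779·135/10000⌋=10689; principal=56638-10689=45949; balance=791779-45949=745830
22. interest=⌊745830·135/10000⌋=10068; principal=56638-10068=46570; balance=745830-46570=699260
23. interest=⌊699260·135/10000⌋=9440; principal=56638-9440=47198; balance=699260-47198=652062
24. interest=⌊652062·135/10000⌋=8802; principal=56638-8802=47836; balance=652062-47836=604226
25. interest=⌊604226·135/10000⌋=8157; principal=56638-8157=48481; balance=604226-48481=555745
26. interest=⌊555745·135/10000⌋=7502; principal=56638-7502=49136; balance=555745-49136=506609
27. interest=⌊506609·135/10000⌋=6839; principal=56638-6839=49799; balance=506609-49799=456810
28. interest=⌊456810·135/10000⌋=6166; principal=56638-6166=50472; balance=456810-50472=406338
29. interest=⌊406338·135/10000⌋=5485; principal=56638-5485=51153; balance=406338-51153=355185
30. interest=⌊355185·135/10000⌋=4794; principal=56638-4794=51844; balance=355185-51844=303341
31. interest=⌊303341·135/10000⌋=4095; principal=56638-4095=52543; balance=303341-52543=250798
32. interest=⌊250798·135/10000⌋=3385; principal=56638-3385=53253; balance=250798-53253=197545
33. interest=⌊197545·135/10000⌋=2666; principal=56638-2666=53972; balance=197545-53972=143573
34. interest=⌊143573·135/10000⌋=1938; principal=56638-1938=54700; balance=143573-54700=88873
35. interest=⌊88873·135/10000⌋=1199; principal=56638-1199=55439; balance=88873-55439=33434
36. interest=⌊33434·135/10000⌋=451; principal=min(56638-451,33434)=33434; balance=33434-33434=0

1 21498 35140 1557320
2 21023 35615 1521705
3 20543 36095 1485610
4 20055 36583 1449027
5 19561 37077 1411950
6 19061 37577 1374373
7 18554 38084 1336289
8 18039 38599 1297690
9 17518 39120 1258570
10 16990 39648 1218922
11 16455 40183 1178739
12 15912 40726 1138013
13 15363 41275 1096738
14 14805 41833 1054905
15 14241 42397 1012508
16 13668 42970 969538
17 13088 43550 925988
18 12500 44138 881850
19 11904 44734 837116
20 11301 45337 791779
21 10689 45949 745830
22 10068 46570 699260
23 9440 47198 652062
24 8802 47836 604226
25 8157 48481 555745
26 7502 49136 506609
27 6839 49799 456810
28 6166 50472 406338
29 5485 51153 355185
30 4794 51844 303341
31 4095 52543 250798
32 3385 53253 197545
33 2666 53972 143573
34 1938 54700 88873
35 1199 55439 33434
36 451 33434 0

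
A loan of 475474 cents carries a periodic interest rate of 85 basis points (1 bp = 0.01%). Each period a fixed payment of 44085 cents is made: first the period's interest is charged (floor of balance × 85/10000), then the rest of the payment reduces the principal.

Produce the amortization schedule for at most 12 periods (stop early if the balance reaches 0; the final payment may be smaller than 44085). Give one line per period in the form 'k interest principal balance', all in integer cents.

1. interest=⌊475474·85/10000⌋=4041; principal=44085-4041=40044; balance=475474-40044=435430
2. interest=⌊435430·85/10000⌋=3701; principal=44085-3701=40384; balance=435430-40384=395046
3. interest=⌊395046·85/10000⌋=3357; principal=44085-3357=40728; balance=395046-40728=354318
4. interest=⌊354318·85/10000⌋=3011; principal=44085-3011=41074; balance=354318-41074=313244
5. interest=⌊313244·85/10000⌋=2662; principal=44085-2662=41423; balance=313244-41423=271821
6. interest=⌊271821·85/10000⌋=2310; principal=44085-2310=41775; balance=271821-41775=230046
7. interest=⌊230046·85/10000⌋=1955; principal=44085-1955=42130; balance=230046-42130=187916
8. interest=⌊187916·85/10000⌋=1597; principal=44085-1597=42488; balance=187916-42488=145428
9. interest=⌊145428·85/10000⌋=1236; principal=44085-1236=42849; balance=145428-42849=102579
10. interest=⌊102579·85/10000⌋=871; principal=44085-871=43214; balance=102579-43214=59365
11. interest=⌊59365·85/10000⌋=504; principal=44085-504=43581; balance=59365-43581=15784
12. interest=⌊15784·85/10000⌋=134; principal=min(44085-134,15784)=15784; balance=15784-15784=0

1 4041 40044 435430
2 3701 40384 395046
3 3357 40728 354318
4 3011 41074 313244
5 2662 41423 271821
6 2310 41775 230046
7 1955 42130 187916
8 1597 42488 145428
9 1236 42849 102579
10 871 43214 59365
11 504 43581 15784
12 134 15784 0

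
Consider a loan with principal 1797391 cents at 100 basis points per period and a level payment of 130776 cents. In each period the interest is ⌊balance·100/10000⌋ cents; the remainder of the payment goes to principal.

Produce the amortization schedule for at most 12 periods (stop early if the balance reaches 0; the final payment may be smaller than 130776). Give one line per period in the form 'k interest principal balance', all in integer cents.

1. interest=⌊1797391·100/10000⌋=17973; principal=130776-17973=112803; balance=1797391-112803=1684588
2. interest=⌊1684588·100/10000⌋=16845; principal=130776-16845=113931; balance=1684588-113931=1570657
3. interest=⌊1570657·100/10000⌋=15706; principal=130776-15706=115070; balance=1570657-115070=1455587
4. interest=⌊1455587·100/10000⌋=14555; principal=130776-14555=116221; balance=1455587-116221=1339366
5. interest=⌊1339366·100/10000⌋=13393; principal=130776-13393=117383; balance=1339366-117383=1221983
6. interest=⌊1221983·100/10000⌋=12219; principal=130776-12219=118557; balance=1221983-118557=1103426
7. interest=⌊1103426·100/10000⌋=11034; principal=130776-11034=119742; balance=1103426-119742=983684
8. interest=⌊983684·100/10000⌋=9836; principal=130776-9836=120940; balance=983684-120940=862744
9. interest=⌊862744·100/10000⌋=8627; principal=130776-8627=122149; balance=862744-122149=740595
10. interest=⌊740595·100/10000⌋=7405; principal=130776-7405=123371; balance=740595-123371=617224
11. interest=⌊617224·100/10000⌋=6172; principal=130776-6172=124604; balance=617224-124604=492620
12. interest=⌊492620·100/10000⌋=4926; principal=130776-4926=125850; balance=492620-125850=366770

1 17973 112803 1684588
2 16845 113931 1570657
3 15706 115070 1455587
4 14555 116221 1339366
5 13393 117383 1221983
6 12219 118557 1103426
7 11034 119742 983684
8 9836 120940 862744
9 8627 122149 740595
10 7405 123371 617224
11 6172 124604 492620
12 4926 125850 366770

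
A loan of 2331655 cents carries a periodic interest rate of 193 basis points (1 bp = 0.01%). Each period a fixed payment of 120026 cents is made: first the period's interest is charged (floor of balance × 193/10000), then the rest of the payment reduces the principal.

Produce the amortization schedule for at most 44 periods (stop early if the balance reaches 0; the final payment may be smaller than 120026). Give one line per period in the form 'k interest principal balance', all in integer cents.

1. interest=⌊2331655·193/10000⌋=45000; principal=120026-45000=75026; balance=2331655-75026=2256629
2. interest=⌊2256629·193/10000⌋=43552; principal=120026-43552=76474; balance=2256629-76474=2180155
3. interest=⌊2180155·193/10000⌋=42076; principal=120026-42076=77950; balance=2180155-77950=2102205
4. interest=⌊2102205·193/10000⌋=40572; principal=120026-40572=79454; balance=2102205-79454=2022751
5. interest=⌊2022751·193/10000⌋=39039; principal=120026-39039=80987; balance=2022751-80987=1941764
6. interest=⌊1941764·193/10000⌋=37476; principal=120026-37476=82550; balance=1941764-82550=1859214
7. interest=⌊1859214·193/10000⌋=35882; principal=120026-35882=84144; balance=1859214-84144=1775070
8. interest=⌊1775070·193/10000⌋=34258; principal=120026-34258=85768; balance=1775070-85768=1689302
9. interest=⌊1689302·193/10000⌋=32603; principal=120026-32603=87423; balance=1689302-87423=1601879
10. interest=⌊1601879·193/10000⌋=30916; principal=120026-30916=89110; balance=1601879-89110=1512769
11. interest=⌊1512769·193/10000⌋=29196; principal=120026-29196=90830; balance=1512769-90830=1421939
12. interest=⌊1421939·193/10000⌋=27443; principal=120026-27443=92583; balance=1421939-92583=1329356
13. interest=⌊1329356·193/10000⌋=25656; principal=120026-25656=94370; balance=1329356-94370=1234986
14. interest=⌊1234986·193/10000⌋=23835; principal=120026-23835=96191; balance=1234986-96191=1138795
15. interest=⌊1138795·193/10000⌋=21978; principal=120026-21978=98048; balance=1138795-98048=1040747
16. interest=⌊1040747·193/10000⌋=20086; principal=120026-20086=99940; balance=1040747-99940=940807
17. interest=⌊940807·193/10000⌋=18157; principal=120026-18157=101869; balance=940807-101869=838938
18. interest=⌊838938·193/10000⌋=16191; principal=120026-16191=103835; balance=838938-103835=735103
19. interest=⌊735103·193/10000⌋=14187; principal=120026-14187=105839; balance=735103-105839=629264
20. interest=⌊629264·193/10000⌋=12144; principal=120026-12144=107882; balance=629264-107882=521382
21. interest=⌊521382·193/10000⌋=10062; principal=120026-10062=109964; balance=521382-109964=411418
22. interest=⌊411418·193/10000⌋=7940; principal=120026-7940=112086; balance=411418-112086=299332
23. interest=⌊299332·193/10000⌋=5777; principal=120026-5777=114249; balance=299332-114249=185083
24. interest=⌊185083·193/10000⌋=3572; principal=120026-3572=116454; balance=185083-116454=68629
25. interest=⌊68629·193/10000⌋=1324; principal=min(120026-1324,68629)=68629; balance=68629-68629=0

1 45000 75026 2256629
2 43552 76474 2180155
3 42076 77950 2102205
4 40572 79454 2022751
5 39039 80987 1941764
6 37476 82550 1859214
7 35882 84144 1775070
8 34258 85768 1689302
9 32603 87423 1601879
10 30916 89110 1512769
11 29196 90830 1421939
12 27443 92583 1329356
13 25656 94370 1234986
14 23835 96191 1138795
15 21978 98048 1040747
16 20086 99940 940807
17 18157 101869 838938
18 16191 103835 735103
19 14187 105839 629264
20 12144 107882 521382
21 10062 109964 411418
22 7940 112086 299332
23 5777 114249 185083
24 3572 116454 68629
25 1324 68629 0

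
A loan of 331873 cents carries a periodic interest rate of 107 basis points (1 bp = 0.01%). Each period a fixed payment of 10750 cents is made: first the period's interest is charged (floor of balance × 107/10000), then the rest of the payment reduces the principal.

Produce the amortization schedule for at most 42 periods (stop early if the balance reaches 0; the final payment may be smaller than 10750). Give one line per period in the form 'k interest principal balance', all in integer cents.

1 3551 7199 324674
2 3474 7276 317398
3 3396 7354 310044
4 3317 7433 302611
5 3237 7513 295098
6 3157 7593 287505
7 3076 7674 279831
8 2994 7756 272075
9 2911 7839 264236
10 2827 7923 256313
11 2742 8008 248305
12 2656 8094 240211
13 2570 8180 232031
14 2482 8268 223763
15 2394 8356 215407
16 2304 8446 206961
17 2214 8536 198425
18 2123 8627 189798
19 2030 8720 181078
20 1937 8813 172265
21 1843 8907 163358
22 1747 9003 154355
23 1651 9099 145256
24 1554 9196 136060
25 1455 9295 126765
26 1356 9394 117371
27 1255 9495 107876
28 1154 9596 98280
29 1051 9699 88581
30 947 9803 78778
31 842 9908 68870
32 736 10014 58856
33 629 10121 48735
34 521 10229 38506
35 412 10338 28168
36 301 10449 17719
37 189 10561 7158
38 76 7158 0

1. interest=⌊331873·107/10000⌋=3551; principal=10750-3551=7199; balance=331873-7199=324674
2. interest=⌊324674·107/10000⌋=3474; principal=10750-3474=7276; balance=324674-7276=317398
3. interest=⌊317398·107/10000⌋=3396; principal=10750-3396=7354; balance=317398-7354=310044
4. interest=⌊310044·107/10000⌋=3317; principal=10750-3317=7433; balance=310044-7433=302611
5. interest=⌊302611·107/10000⌋=3237; principal=10750-3237=7513; balance=302611-7513=295098
6. interest=⌊295098·107/10000⌋=3157; principal=10750-3157=7593; balance=295098-7593=287505
7. interest=⌊287505·107/10000⌋=3076; principal=10750-3076=7674; balance=287505-7674=279831
8. interest=⌊279831·107/10000⌋=2994; principal=10750-2994=7756; balance=279831-7756=272075
9. interest=⌊272075·107/10000⌋=2911; principal=10750-2911=7839; balance=272075-7839=264236
10. interest=⌊264236·107/10000⌋=2827; principal=10750-2827=7923; balance=264236-7923=256313
11. interest=⌊256313·107/10000⌋=2742; principal=10750-2742=8008; balance=256313-8008=248305
12. interest=⌊248305·107/10000⌋=2656; principal=10750-2656=8094; balance=248305-8094=240211
13. interest=⌊240211·107/10000⌋=2570; principal=10750-2570=8180; balance=240211-8180=232031
14. interest=⌊232031·107/10000⌋=2482; principal=10750-2482=8268; balance=232031-8268=223763
15. interest=⌊223763·107/10000⌋=2394; principal=10750-2394=8356; balance=223763-8356=215407
16. interest=⌊215407·107/10000⌋=2304; principal=10750-2304=8446; balance=215407-8446=206961
17. interest=⌊206961·107/10000⌋=2214; principal=10750-2214=8536; balance=206961-8536=198425
18. interest=⌊198425·107/10000⌋=2123; principal=10750-2123=8627; balance=198425-8627=189798
19. interest=⌊189798·107/10000⌋=2030; principal=10750-2030=8720; balance=189798-8720=181078
20. interest=⌊181078·107/10000⌋=1937; principal=10750-1937=8813; balance=181078-8813=172265
21. interest=⌊172265·107/10000⌋=1843; principal=10750-1843=8907; balance=172265-8907=163358
22. interest=⌊163358·107/10000⌋=1747; principal=10750-1747=9003; balance=163358-9003=154355
23. interest=⌊154355·107/10000⌋=1651; principal=10750-1651=9099; balance=154355-9099=145256
24. interest=⌊145256·107/10000⌋=1554; principal=10750-1554=9196; balance=145256-9196=136060
25. interest=⌊136060·107/10000⌋=1455; principal=10750-1455=9295; balance=136060-9295=126765
26. interest=⌊126765·107/10000⌋=1356; principal=10750-1356=9394; balance=126765-9394=117371
27. interest=⌊117371·107/10000⌋=1255; principal=10750-1255=9495; balance=117371-9495=107876
28. interest=⌊107876·107/10000⌋=1154; principal=10750-1154=9596; balance=107876-9596=98280
29. interest=⌊98280·107/10000⌋=1051; principal=10750-1051=9699; balance=98280-9699=88581
30. interest=⌊88581·107/10000⌋=947; principal=10750-947=9803; balance=88581-9803=78778
31. interest=⌊78778·107/10000⌋=842; principal=10750-842=9908; balance=78778-9908=68870
32. interest=⌊68870·107/10000⌋=736; principal=10750-736=10014; balance=68870-10014=58856
33. interest=⌊58856·107/10000⌋=629; principal=10750-629=10121; balance=58856-10121=48735
34. interest=⌊48735·107/10000⌋=521; principal=10750-521=10229; balance=48735-10229=38506
35. interest=⌊38506·107/10000⌋=412; principal=10750-412=10338; balance=38506-10338=28168
36. interest=⌊28168·107/10000⌋=301; principal=10750-301=10449; balance=28168-10449=17719
37. interest=⌊17719·107/10000⌋=189; principal=10750-189=10561; balance=17719-10561=7158
38. interest=⌊7158·107/10000⌋=76; principal=min(10750-76,7158)=7158; balance=7158-7158=0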